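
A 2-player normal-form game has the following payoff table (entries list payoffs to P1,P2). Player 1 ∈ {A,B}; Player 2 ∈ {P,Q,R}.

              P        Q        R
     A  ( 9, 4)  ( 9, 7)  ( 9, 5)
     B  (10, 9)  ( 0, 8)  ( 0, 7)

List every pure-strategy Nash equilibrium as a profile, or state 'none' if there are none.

NE set: (A,Q), (B,P)

(A,P): not NE [P1→B gives 10>9; P2→Q gives 7>4]
(A,Q): NE
(A,R): not NE [P2→Q gives 7>5]
(B,P): NE
(B,Q): not NE [P1→A gives 9>0; P2→P gives 9>8]
(B,R): not NE [P1→A gives 9>0; P2→P gives 9>7]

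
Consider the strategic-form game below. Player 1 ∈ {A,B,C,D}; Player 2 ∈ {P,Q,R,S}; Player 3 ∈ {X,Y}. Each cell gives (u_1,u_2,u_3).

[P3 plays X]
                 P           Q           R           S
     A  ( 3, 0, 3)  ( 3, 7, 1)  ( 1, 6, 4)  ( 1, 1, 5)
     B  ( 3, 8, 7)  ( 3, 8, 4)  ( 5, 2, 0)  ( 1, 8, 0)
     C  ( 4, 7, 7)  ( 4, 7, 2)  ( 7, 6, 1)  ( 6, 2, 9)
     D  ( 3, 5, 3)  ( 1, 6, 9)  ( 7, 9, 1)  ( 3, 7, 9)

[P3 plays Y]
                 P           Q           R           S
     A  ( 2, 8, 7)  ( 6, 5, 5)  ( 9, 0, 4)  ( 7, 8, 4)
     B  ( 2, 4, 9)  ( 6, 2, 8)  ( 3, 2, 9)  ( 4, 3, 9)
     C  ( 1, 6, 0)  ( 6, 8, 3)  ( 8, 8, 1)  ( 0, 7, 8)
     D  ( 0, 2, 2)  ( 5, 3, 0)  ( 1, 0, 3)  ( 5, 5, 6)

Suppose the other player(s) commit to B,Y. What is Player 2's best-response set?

u_2(P vs B,Y) = 4
u_2(Q vs B,Y) = 2
u_2(R vs B,Y) = 2
u_2(S vs B,Y) = 3
max payoff 4 at {P}

argmax u_2 = {P}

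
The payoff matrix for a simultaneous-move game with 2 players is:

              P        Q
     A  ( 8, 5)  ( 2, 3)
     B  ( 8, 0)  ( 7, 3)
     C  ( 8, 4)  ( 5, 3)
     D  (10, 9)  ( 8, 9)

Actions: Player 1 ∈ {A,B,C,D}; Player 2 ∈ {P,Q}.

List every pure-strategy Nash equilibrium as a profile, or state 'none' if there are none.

NE set: (D,P), (D,Q)

(A,P): not NE [P1→D gives 10>8]
(A,Q): not NE [P1→D gives 8>2; P2→P gives 5>3]
(B,P): not NE [P1→D gives 10>8; P2→Q gives 3>0]
(B,Q): not NE [P1→D gives 8>7]
(C,P): not NE [P1→D gives 10>8]
(C,Q): not NE [P1→D gives 8>5; P2→P gives 4>3]
(D,P): NE
(D,Q): NE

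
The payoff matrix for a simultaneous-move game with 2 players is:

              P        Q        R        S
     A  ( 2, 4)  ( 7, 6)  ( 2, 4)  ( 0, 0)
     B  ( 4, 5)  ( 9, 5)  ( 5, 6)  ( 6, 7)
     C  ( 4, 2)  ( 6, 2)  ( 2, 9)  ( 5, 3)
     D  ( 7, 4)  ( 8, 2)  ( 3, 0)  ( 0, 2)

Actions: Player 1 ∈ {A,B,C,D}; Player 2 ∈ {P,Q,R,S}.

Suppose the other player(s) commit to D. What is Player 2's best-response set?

u_2(P vs D) = 4
u_2(Q vs D) = 2
u_2(R vs D) = 0
u_2(S vs D) = 2
max payoff 4 at {P}

argmax u_2 = {P}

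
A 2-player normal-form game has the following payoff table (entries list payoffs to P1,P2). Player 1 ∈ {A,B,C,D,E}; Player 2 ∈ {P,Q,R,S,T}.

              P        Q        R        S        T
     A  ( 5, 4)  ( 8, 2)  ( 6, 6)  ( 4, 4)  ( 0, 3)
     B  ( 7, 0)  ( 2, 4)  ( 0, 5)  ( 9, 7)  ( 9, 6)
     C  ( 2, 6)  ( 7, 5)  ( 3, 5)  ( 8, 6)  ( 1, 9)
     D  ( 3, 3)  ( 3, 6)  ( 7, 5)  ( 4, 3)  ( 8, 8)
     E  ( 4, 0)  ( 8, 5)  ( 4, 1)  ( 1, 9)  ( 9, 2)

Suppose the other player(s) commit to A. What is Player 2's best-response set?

BR_2 = {R}

u_2(P vs A) = 4
u_2(Q vs A) = 2
u_2(R vs A) = 6
u_2(S vs A) = 4
u_2(T vs A) = 3
max payoff 6 at {R}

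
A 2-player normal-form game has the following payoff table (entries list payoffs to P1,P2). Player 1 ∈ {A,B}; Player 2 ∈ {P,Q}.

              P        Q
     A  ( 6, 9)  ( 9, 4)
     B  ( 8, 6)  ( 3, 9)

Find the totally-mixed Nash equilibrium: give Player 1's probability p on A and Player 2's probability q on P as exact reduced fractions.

P1 indiff ⇒ q·6+(1-q)·9 = q·8+(1-q)·3 ⇒ q(-2) = (1-q)(-6) ⇒ q = 3/4
P2 indiff ⇒ p·9+(1-p)·6 = p·4+(1-p)·9 ⇒ p(5) = (1-p)(3) ⇒ p = 3/8

(p,q) = (3/8, 3/4)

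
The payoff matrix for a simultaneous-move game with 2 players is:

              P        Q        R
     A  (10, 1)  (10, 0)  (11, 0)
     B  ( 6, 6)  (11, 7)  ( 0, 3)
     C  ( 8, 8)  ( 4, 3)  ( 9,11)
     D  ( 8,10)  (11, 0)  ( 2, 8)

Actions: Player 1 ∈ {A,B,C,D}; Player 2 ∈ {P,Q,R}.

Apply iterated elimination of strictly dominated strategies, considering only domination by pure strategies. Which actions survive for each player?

IESDS → P1:{A,B,D} P2:{P,Q}

P1 drop C (A beats it: P:10>8 Q:10>4 R:11>9)
P2 drop R (P beats it: A:1>0 B:6>3 D:10>8)
P1→{A,B,D} P2→{P,Q}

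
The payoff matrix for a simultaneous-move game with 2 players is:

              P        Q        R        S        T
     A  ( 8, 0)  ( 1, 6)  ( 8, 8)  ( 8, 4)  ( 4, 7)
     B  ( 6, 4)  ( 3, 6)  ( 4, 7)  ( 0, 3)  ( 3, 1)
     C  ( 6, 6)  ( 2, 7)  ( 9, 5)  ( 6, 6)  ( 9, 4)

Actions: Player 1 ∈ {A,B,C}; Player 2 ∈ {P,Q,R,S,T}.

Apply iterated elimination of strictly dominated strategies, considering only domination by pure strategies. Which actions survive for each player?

P2 drop P (Q beats it: A:6>0 B:6>4 C:7>6)
P2 drop S (Q beats it: A:6>4 B:6>3 C:7>6)
P1 drop A (C beats it: Q:2>1 R:9>8 T:9>4)
P2 drop T (Q beats it: B:6>1 C:7>4)
P1→{B,C} P2→{Q,R}

IESDS → P1:{B,C} P2:{Q,R}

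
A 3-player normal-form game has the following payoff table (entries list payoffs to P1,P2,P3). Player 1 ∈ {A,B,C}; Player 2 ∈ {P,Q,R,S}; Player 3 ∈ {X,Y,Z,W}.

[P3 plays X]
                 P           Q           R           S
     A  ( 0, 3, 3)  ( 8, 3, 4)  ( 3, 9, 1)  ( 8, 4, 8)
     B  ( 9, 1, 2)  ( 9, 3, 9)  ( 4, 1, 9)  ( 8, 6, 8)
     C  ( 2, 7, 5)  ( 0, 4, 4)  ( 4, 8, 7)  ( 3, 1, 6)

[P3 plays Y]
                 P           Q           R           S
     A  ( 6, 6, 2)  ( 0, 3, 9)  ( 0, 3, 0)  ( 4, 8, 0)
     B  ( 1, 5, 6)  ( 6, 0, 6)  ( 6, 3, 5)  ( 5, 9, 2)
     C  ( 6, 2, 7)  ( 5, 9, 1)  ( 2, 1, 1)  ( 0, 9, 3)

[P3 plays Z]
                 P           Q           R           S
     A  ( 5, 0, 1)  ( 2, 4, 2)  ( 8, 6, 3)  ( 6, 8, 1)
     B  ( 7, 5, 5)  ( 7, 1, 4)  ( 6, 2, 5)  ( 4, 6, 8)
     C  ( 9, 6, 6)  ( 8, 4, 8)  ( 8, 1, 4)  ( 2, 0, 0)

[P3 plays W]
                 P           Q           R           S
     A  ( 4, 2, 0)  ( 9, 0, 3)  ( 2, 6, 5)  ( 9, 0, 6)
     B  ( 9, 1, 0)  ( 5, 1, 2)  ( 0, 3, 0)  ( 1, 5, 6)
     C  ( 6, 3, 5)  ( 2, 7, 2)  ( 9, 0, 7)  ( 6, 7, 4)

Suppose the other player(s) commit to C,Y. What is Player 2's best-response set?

BR_2 = {Q,S}

u_2(P vs C,Y) = 2
u_2(Q vs C,Y) = 9
u_2(R vs C,Y) = 1
u_2(S vs C,Y) = 9
max payoff 9 at {Q,S}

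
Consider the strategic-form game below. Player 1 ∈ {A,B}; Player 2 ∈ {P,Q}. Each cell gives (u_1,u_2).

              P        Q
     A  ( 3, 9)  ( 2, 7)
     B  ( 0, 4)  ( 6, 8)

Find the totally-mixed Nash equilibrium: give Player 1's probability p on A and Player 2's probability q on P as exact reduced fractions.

p=2/3, q=4/7

P1 indiff ⇒ q·3+(1-q)·2 = q·0+(1-q)·6 ⇒ q(3) = (1-q)(4) ⇒ q = 4/7
P2 indiff ⇒ p·9+(1-p)·4 = p·7+(1-p)·8 ⇒ p(2) = (1-p)(4) ⇒ p = 2/3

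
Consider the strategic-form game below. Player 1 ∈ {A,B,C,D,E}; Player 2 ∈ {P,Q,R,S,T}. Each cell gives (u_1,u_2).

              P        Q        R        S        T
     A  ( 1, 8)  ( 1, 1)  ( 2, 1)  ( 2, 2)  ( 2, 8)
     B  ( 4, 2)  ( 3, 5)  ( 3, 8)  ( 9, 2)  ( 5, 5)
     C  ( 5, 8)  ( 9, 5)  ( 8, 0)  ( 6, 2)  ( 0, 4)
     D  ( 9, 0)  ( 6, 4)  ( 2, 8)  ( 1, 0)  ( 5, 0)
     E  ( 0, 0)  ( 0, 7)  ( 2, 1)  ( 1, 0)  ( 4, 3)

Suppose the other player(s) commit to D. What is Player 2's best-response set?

P2 best: {R}

u_2(P vs D) = 0
u_2(Q vs D) = 4
u_2(R vs D) = 8
u_2(S vs D) = 0
u_2(T vs D) = 0
max payoff 8 at {R}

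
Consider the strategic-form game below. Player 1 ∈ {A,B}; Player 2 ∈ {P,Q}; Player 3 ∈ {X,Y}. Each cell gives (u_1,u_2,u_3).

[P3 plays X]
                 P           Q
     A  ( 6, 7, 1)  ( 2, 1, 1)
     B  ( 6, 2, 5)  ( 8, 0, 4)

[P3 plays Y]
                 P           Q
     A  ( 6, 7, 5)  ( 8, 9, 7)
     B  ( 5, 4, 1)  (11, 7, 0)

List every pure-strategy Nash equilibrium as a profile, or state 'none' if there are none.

NE set: (B,P,X)

(A,P,X): not NE [P3→Y gives 5>1]
(A,P,Y): not NE [P2→Q gives 9>7]
(A,Q,X): not NE [P1→B gives 8>2; P2→P gives 7>1; P3→Y gives 7>1]
(A,Q,Y): not NE [P1→B gives 11>8]
(B,P,X): NE
(B,P,Y): not NE [P1→A gives 6>5; P2→Q gives 7>4; P3→X gives 5>1]
(B,Q,X): not NE [P2→P gives 2>0]
(B,Q,Y): not NE [P3→X gives 4>0]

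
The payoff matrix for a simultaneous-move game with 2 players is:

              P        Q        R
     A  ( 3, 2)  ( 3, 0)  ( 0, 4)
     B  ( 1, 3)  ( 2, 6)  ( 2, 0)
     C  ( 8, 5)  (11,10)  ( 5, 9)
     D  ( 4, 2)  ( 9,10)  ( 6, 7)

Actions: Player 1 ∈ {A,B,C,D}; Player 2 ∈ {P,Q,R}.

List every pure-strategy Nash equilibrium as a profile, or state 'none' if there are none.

(A,P): not NE [P1→C gives 8>3; P2→R gives 4>2]
(A,Q): not NE [P1→C gives 11>3; P2→R gives 4>0]
(A,R): not NE [P1→D gives 6>0]
(B,P): not NE [P1→C gives 8>1; P2→Q gives 6>3]
(B,Q): not NE [P1→C gives 11>2]
(B,R): not NE [P1→D gives 6>2; P2→Q gives 6>0]
(C,P): not NE [P2→Q gives 10>5]
(C,Q): NE
(C,R): not NE [P1→D gives 6>5; P2→Q gives 10>9]
(D,P): not NE [P1→C gives 8>4; P2→Q gives 10>2]
(D,Q): not NE [P1→C gives 11>9]
(D,R): not NE [P2→Q gives 10>7]

PSNE = {(C,Q)}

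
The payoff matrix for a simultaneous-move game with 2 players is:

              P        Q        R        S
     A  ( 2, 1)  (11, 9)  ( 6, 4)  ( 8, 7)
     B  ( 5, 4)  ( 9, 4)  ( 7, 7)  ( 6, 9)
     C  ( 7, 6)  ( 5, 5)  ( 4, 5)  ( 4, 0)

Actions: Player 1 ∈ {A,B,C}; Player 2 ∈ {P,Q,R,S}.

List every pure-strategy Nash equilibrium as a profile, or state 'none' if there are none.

PSNE = {(A,Q), (C,P)}

(A,P): not NE [P1→C gives 7>2; P2→Q gives 9>1]
(A,Q): NE
(A,R): not NE [P1→B gives 7>6; P2→Q gives 9>4]
(A,S): not NE [P2→Q gives 9>7]
(B,P): not NE [P1→C gives 7>5; P2→S gives 9>4]
(B,Q): not NE [P1→A gives 11>9; P2→S gives 9>4]
(B,R): not NE [P2→S gives 9>7]
(B,S): not NE [P1→A gives 8>6]
(C,P): NE
(C,Q): not NE [P1→A gives 11>5; P2→P gives 6>5]
(C,R): not NE [P1→B gives 7>4; P2→P gives 6>5]
(C,S): not NE [P1→A gives 8>4; P2→P gives 6>0]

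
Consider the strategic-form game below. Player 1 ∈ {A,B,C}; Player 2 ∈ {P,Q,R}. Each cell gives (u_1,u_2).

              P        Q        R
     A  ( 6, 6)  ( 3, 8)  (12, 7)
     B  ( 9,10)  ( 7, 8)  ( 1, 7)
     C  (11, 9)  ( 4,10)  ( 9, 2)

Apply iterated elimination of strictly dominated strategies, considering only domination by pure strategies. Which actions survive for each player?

Remaining: P1:{B,C} P2:{P,Q}

P2 drop R (Q beats it: A:8>7 B:8>7 C:10>2)
P1 drop A (B beats it: P:9>6 Q:7>3)
P1→{B,C} P2→{P,Q}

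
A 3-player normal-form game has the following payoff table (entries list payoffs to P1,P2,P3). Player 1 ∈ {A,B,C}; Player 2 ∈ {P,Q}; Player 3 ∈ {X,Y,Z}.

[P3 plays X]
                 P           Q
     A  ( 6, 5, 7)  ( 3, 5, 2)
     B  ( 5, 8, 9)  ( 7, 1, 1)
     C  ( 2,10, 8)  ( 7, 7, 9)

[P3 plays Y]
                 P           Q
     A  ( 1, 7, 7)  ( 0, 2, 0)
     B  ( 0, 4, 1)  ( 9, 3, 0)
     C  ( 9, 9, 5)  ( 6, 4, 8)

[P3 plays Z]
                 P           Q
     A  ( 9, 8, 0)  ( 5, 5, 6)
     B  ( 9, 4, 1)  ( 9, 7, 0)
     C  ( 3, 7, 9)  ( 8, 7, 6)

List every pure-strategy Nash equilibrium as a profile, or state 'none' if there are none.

(A,P,X): NE
(A,P,Y): not NE [P1→C gives 9>1]
(A,P,Z): not NE [P3→Y gives 7>0]
(A,Q,X): not NE [P1→C gives 7>3; P3→Z gives 6>2]
(A,Q,Y): not NE [P1→B gives 9>0; P2→P gives 7>2; P3→Z gives 6>0]
(A,Q,Z): not NE [P1→B gives 9>5; P2→P gives 8>5]
(B,P,X): not NE [P1→A gives 6>5]
(B,P,Y): not NE [P1→C gives 9>0; P3→X gives 9>1]
(B,P,Z): not NE [P2→Q gives 7>4; P3→X gives 9>1]
(B,Q,X): not NE [P2→P gives 8>1]
(B,Q,Y): not NE [P2→P gives 4>3; P3→X gives 1>0]
(B,Q,Z): not NE [P3→X gives 1>0]
(C,P,X): not NE [P1→A gives 6>2; P3→Z gives 9>8]
(C,P,Y): not NE [P3→Z gives 9>5]
(C,P,Z): not NE [P1→B gives 9>3]
(C,Q,X): not NE [P2→P gives 10>7]
(C,Q,Y): not NE [P1→B gives 9>6; P2→P gives 9>4; P3→X gives 9>8]
(C,Q,Z): not NE [P1→B gives 9>8; P3→X gives 9>6]

NE set: (A,P,X)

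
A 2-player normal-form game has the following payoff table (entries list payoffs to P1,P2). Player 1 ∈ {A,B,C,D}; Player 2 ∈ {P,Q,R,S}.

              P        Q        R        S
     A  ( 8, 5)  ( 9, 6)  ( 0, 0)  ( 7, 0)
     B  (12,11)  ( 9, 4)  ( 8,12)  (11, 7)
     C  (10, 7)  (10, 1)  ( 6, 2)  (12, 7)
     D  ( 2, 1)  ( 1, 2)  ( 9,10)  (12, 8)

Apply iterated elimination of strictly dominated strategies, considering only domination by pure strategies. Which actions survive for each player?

P1 drop A (C beats it: P:10>8 Q:10>9 R:6>0 S:12>7)
P2 drop Q (R beats it: B:12>4 C:2>1 D:10>2)
P1→{B,C,D} P2→{P,R,S}

IESDS → P1:{B,C,D} P2:{P,R,S}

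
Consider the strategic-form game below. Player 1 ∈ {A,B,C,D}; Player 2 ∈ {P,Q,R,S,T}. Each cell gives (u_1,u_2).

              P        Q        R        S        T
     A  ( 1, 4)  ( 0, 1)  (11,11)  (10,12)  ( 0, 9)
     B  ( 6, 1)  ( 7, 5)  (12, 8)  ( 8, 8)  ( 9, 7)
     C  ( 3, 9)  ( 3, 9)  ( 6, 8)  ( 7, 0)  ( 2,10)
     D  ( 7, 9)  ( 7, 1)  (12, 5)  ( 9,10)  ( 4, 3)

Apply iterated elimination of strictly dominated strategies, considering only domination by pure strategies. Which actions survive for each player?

P1 drop C (B beats it: P:6>3 Q:7>3 R:12>6 S:8>7 T:9>2)
P2 drop P (S beats it: A:12>4 B:8>1 D:10>9)
P2 drop Q (R beats it: A:11>1 B:8>5 D:5>1)
P2 drop T (R beats it: A:11>9 B:8>7 D:5>3)
P1→{A,B,D} P2→{R,S}

Survivors P1:{A,B,D} P2:{R,S}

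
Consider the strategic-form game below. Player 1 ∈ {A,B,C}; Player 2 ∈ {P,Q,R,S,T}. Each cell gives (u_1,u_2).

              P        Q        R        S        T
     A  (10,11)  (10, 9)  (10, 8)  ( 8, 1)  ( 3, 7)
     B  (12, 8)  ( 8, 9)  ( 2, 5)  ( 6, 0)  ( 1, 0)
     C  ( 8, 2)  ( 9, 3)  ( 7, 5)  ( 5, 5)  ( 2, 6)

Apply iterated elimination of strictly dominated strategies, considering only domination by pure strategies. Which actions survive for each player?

Remaining: P1:{A,B} P2:{P,Q}

P1 drop C (A beats it: P:10>8 Q:10>9 R:10>7 S:8>5 T:3>2)
P2 drop R (P beats it: A:11>8 B:8>5)
P2 drop S (P beats it: A:11>1 B:8>0)
P2 drop T (P beats it: A:11>7 B:8>0)
P1→{A,B} P2→{P,Q}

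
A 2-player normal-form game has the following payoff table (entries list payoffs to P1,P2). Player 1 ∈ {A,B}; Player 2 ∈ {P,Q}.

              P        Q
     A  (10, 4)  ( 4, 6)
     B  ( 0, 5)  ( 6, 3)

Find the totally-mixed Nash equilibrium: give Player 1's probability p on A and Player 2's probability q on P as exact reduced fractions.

P1 indiff ⇒ q·10+(1-q)·4 = q·0+(1-q)·6 ⇒ q(10) = (1-q)(2) ⇒ q = 1/6
P2 indiff ⇒ p·4+(1-p)·5 = p·6+(1-p)·3 ⇒ p(-2) = (1-p)(-2) ⇒ p = 1/2

P1 mixes 1/2 on A; P2 mixes 1/6 on P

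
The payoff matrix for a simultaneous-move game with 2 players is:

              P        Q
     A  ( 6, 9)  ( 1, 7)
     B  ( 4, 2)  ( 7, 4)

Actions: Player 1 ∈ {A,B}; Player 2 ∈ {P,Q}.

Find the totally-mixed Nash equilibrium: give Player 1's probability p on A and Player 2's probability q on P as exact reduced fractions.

P1 indiff ⇒ q·6+(1-q)·1 = q·4+(1-q)·7 ⇒ q(2) = (1-q)(6) ⇒ q = 3/4
P2 indiff ⇒ p·9+(1-p)·2 = p·7+(1-p)·4 ⇒ p(2) = (1-p)(2) ⇒ p = 1/2

(p,q) = (1/2, 3/4)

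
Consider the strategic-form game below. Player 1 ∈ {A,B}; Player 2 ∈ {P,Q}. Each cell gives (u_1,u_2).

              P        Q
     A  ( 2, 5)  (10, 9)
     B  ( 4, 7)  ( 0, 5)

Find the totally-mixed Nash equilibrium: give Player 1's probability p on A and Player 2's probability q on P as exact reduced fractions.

p=1/3, q=5/6

P1 indiff ⇒ q·2+(1-q)·10 = q·4+(1-q)·0 ⇒ q(-2) = (1-q)(-10) ⇒ q = 5/6
P2 indiff ⇒ p·5+(1-p)·7 = p·9+(1-p)·5 ⇒ p(-4) = (1-p)(-2) ⇒ p = 1/3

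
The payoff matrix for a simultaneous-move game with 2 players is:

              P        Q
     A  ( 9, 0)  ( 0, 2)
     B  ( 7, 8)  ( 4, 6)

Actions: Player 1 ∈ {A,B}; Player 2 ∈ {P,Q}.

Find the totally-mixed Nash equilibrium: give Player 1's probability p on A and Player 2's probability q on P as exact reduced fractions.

P1 indiff ⇒ q·9+(1-q)·0 = q·7+(1-q)·4 ⇒ q(2) = (1-q)(4) ⇒ q = 2/3
P2 indiff ⇒ p·0+(1-p)·8 = p·2+(1-p)·6 ⇒ p(-2) = (1-p)(-2) ⇒ p = 1/2

p=1/2, q=2/3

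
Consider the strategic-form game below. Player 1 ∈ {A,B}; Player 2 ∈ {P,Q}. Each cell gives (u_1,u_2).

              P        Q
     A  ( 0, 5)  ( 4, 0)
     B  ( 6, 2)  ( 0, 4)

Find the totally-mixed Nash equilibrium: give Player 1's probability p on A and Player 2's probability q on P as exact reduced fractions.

p=2/7, q=2/5

P1 indiff ⇒ q·0+(1-q)·4 = q·6+(1-q)·0 ⇒ q(-6) = (1-q)(-4) ⇒ q = 2/5
P2 indiff ⇒ p·5+(1-p)·2 = p·0+(1-p)·4 ⇒ p(5) = (1-p)(2) ⇒ p = 2/7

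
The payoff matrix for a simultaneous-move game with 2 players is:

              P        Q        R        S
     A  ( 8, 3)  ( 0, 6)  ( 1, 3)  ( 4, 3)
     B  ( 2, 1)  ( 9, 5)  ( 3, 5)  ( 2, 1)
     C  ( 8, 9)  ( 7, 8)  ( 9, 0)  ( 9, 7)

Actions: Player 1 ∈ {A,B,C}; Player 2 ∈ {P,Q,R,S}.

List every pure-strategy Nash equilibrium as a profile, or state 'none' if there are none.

(A,P): not NE [P2→Q gives 6>3]
(A,Q): not NE [P1→B gives 9>0]
(A,R): not NE [P1→C gives 9>1; P2→Q gives 6>3]
(A,S): not NE [P1→C gives 9>4; P2→Q gives 6>3]
(B,P): not NE [P1→C gives 8>2; P2→R gives 5>1]
(B,Q): NE
(B,R): not NE [P1→C gives 9>3]
(B,S): not NE [P1→C gives 9>2; P2→R gives 5>1]
(C,P): NE
(C,Q): not NE [P1→B gives 9>7; P2→P gives 9>8]
(C,R): not NE [P2→P gives 9>0]
(C,S): not NE [P2→P gives 9>7]

PSNE = {(B,Q), (C,P)}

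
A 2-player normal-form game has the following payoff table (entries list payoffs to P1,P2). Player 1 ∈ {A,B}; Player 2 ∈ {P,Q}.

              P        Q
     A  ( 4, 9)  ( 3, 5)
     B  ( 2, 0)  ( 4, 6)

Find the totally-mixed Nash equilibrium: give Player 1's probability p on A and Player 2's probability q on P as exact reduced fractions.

P1 mixes 3/5 on A; P2 mixes 1/3 on P

P1 indiff ⇒ q·4+(1-q)·3 = q·2+(1-q)·4 ⇒ q(2) = (1-q)(1) ⇒ q = 1/3
P2 indiff ⇒ p·9+(1-p)·0 = p·5+(1-p)·6 ⇒ p(4) = (1-p)(6) ⇒ p = 3/5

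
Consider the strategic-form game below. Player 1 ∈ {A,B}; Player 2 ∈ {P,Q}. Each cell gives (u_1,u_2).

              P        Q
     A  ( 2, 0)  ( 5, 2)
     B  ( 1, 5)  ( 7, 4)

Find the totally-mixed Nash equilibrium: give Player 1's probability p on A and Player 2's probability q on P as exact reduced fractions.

(p,q) = (1/3, 2/3)

P1 indiff ⇒ q·2+(1-q)·5 = q·1+(1-q)·7 ⇒ q(1) = (1-q)(2) ⇒ q = 2/3
P2 indiff ⇒ p·0+(1-p)·5 = p·2+(1-p)·4 ⇒ p(-2) = (1-p)(-1) ⇒ p = 1/3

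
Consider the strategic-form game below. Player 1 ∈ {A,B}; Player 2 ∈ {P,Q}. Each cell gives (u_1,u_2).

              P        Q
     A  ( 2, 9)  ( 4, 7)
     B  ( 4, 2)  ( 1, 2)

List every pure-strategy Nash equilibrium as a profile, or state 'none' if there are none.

NE set: (B,P)

(A,P): not NE [P1→B gives 4>2]
(A,Q): not NE [P2→P gives 9>7]
(B,P): NE
(B,Q): not NE [P1→A gives 4>1]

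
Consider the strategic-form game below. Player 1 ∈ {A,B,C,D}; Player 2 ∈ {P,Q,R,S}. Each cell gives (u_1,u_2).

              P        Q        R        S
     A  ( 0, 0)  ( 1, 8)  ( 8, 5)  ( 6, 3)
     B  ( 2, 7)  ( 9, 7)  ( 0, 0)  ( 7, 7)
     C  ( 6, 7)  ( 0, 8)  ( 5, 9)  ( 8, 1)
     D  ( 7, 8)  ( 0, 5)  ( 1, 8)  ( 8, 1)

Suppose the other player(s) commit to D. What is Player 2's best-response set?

u_2(P vs D) = 8
u_2(Q vs D) = 5
u_2(R vs D) = 8
u_2(S vs D) = 1
max payoff 8 at {P,R}

P2 best: {P,R}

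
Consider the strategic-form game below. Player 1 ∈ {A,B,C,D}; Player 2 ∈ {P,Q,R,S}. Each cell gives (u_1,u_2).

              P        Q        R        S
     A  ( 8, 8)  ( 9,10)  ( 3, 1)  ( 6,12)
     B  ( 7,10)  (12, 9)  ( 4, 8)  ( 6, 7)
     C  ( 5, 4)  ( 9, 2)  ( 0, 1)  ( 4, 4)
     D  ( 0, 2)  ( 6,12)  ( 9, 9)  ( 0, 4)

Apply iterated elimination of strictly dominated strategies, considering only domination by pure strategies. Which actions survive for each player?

Remaining: P1:{A,B} P2:{P,Q,S}

P1 drop C (B beats it: P:7>5 Q:12>9 R:4>0 S:6>4)
P2 drop R (Q beats it: A:10>1 B:9>8 D:12>9)
P1 drop D (A beats it: P:8>0 Q:9>6 S:6>0)
P1→{A,B} P2→{P,Q,S}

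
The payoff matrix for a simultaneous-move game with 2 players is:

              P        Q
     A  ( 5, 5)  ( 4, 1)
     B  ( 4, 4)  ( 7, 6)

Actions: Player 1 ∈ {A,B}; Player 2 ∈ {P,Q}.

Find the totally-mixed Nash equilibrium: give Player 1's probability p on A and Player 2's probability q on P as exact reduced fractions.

P1 mixes 1/3 on A; P2 mixes 3/4 on P

P1 indiff ⇒ q·5+(1-q)·4 = q·4+(1-q)·7 ⇒ q(1) = (1-q)(3) ⇒ q = 3/4
P2 indiff ⇒ p·5+(1-p)·4 = p·1+(1-p)·6 ⇒ p(4) = (1-p)(2) ⇒ p = 1/3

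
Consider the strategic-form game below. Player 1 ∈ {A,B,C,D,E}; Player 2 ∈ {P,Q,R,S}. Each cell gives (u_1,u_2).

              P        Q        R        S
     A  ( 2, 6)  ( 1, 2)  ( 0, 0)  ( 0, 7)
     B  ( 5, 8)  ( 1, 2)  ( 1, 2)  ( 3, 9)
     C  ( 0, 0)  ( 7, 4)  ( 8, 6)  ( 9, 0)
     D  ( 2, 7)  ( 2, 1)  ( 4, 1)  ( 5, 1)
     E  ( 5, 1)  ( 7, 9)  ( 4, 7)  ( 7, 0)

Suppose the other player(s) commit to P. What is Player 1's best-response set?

u_1(A vs P) = 2
u_1(B vs P) = 5
u_1(C vs P) = 0
u_1(D vs P) = 2
u_1(E vs P) = 5
max payoff 5 at {B,E}

P1 best: {B,E}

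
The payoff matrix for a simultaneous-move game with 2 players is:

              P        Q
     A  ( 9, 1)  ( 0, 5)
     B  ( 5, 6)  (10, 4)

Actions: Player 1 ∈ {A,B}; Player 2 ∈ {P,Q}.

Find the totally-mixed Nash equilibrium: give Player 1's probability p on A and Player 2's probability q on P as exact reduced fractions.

P1 indiff ⇒ q·9+(1-q)·0 = q·5+(1-q)·10 ⇒ q(4) = (1-q)(10) ⇒ q = 5/7
P2 indiff ⇒ p·1+(1-p)·6 = p·5+(1-p)·4 ⇒ p(-4) = (1-p)(-2) ⇒ p = 1/3

p=1/3, q=5/7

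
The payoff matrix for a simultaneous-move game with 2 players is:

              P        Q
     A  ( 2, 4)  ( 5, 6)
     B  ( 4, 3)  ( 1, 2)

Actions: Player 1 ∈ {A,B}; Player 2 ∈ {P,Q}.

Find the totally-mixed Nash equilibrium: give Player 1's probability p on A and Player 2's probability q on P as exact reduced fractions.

P1 indiff ⇒ q·2+(1-q)·5 = q·4+(1-q)·1 ⇒ q(-2) = (1-q)(-4) ⇒ q = 2/3
P2 indiff ⇒ p·4+(1-p)·3 = p·6+(1-p)·2 ⇒ p(-2) = (1-p)(-1) ⇒ p = 1/3

(p,q) = (1/3, 2/3)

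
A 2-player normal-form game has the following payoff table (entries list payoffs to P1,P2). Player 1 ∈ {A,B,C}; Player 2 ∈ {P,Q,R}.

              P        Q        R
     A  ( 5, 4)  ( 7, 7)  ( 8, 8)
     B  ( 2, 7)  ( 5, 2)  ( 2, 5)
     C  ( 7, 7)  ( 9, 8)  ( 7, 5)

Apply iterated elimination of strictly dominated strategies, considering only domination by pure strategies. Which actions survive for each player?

P1 drop B (A beats it: P:5>2 Q:7>5 R:8>2)
P2 drop P (Q beats it: A:7>4 C:8>7)
P1→{A,C} P2→{Q,R}

Remaining: P1:{A,C} P2:{Q,R}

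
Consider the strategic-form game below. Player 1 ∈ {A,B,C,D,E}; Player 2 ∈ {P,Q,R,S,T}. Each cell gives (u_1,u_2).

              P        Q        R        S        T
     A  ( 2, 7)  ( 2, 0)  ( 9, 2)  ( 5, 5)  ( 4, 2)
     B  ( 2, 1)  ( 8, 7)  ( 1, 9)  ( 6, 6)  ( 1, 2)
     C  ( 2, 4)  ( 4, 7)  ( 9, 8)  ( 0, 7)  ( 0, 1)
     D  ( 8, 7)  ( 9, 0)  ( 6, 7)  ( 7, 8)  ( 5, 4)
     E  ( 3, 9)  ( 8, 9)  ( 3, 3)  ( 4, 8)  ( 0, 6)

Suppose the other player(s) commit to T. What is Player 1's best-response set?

BR_1 = {D}

u_1(A vs T) = 4
u_1(B vs T) = 1
u_1(C vs T) = 0
u_1(D vs T) = 5
u_1(E vs T) = 0
max payoff 5 at {D}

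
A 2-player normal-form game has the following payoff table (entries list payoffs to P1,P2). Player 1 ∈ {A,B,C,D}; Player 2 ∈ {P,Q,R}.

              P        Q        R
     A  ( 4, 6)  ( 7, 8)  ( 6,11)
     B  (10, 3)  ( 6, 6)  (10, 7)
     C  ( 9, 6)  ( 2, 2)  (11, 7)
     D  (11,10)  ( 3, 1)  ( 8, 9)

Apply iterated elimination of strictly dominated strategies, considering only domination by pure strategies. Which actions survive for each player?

Remaining: P1:{B,C,D} P2:{P,R}

P2 drop Q (R beats it: A:11>8 B:7>6 C:7>2 D:9>1)
P1 drop A (B beats it: P:10>4 R:10>6)
P1→{B,C,D} P2→{P,R}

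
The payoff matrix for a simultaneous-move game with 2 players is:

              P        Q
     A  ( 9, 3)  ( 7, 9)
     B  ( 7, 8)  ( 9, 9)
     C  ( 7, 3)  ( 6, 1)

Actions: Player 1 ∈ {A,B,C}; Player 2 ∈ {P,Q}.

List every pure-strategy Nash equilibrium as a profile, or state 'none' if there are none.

NE set: (B,Q)

(A,P): not NE [P2→Q gives 9>3]
(A,Q): not NE [P1→B gives 9>7]
(B,P): not NE [P1→A gives 9>7; P2→Q gives 9>8]
(B,Q): NE
(C,P): not NE [P1→A gives 9>7]
(C,Q): not NE [P1→B gives 9>6; P2→P gives 3>1]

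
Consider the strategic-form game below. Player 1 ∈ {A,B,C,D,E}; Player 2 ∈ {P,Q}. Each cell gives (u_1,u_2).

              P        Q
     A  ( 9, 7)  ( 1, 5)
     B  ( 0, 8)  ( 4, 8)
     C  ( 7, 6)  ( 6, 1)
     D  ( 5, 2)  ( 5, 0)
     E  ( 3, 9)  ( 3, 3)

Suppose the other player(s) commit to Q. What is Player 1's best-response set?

P1 best: {C}

u_1(A vs Q) = 1
u_1(B vs Q) = 4
u_1(C vs Q) = 6
u_1(D vs Q) = 5
u_1(E vs Q) = 3
max payoff 6 at {C}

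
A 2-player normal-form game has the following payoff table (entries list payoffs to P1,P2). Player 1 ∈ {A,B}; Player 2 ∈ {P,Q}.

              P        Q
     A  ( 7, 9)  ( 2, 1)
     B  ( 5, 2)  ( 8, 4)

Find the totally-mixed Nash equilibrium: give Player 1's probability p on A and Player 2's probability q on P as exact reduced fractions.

(p,q) = (1/5, 3/4)

P1 indiff ⇒ q·7+(1-q)·2 = q·5+(1-q)·8 ⇒ q(2) = (1-q)(6) ⇒ q = 3/4
P2 indiff ⇒ p·9+(1-p)·2 = p·1+(1-p)·4 ⇒ p(8) = (1-p)(2) ⇒ p = 1/5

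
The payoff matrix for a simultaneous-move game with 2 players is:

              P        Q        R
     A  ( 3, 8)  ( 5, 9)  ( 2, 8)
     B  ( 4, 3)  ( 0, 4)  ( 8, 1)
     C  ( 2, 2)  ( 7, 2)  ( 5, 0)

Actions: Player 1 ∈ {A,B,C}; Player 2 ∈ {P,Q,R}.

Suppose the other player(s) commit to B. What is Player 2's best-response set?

P2 best: {Q}

u_2(P vs B) = 3
u_2(Q vs B) = 4
u_2(R vs B) = 1
max payoff 4 at {Q}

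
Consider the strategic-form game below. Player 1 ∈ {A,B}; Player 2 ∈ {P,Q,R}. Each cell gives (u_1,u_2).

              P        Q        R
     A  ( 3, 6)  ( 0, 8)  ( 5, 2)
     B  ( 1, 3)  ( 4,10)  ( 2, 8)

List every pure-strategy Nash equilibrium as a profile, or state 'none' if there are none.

Nash profiles: (B,Q)

(A,P): not NE [P2→Q gives 8>6]
(A,Q): not NE [P1→B gives 4>0]
(A,R): not NE [P2→Q gives 8>2]
(B,P): not NE [P1→A gives 3>1; P2→Q gives 10>3]
(B,Q): NE
(B,R): not NE [P1→A gives 5>2; P2→Q gives 10>8]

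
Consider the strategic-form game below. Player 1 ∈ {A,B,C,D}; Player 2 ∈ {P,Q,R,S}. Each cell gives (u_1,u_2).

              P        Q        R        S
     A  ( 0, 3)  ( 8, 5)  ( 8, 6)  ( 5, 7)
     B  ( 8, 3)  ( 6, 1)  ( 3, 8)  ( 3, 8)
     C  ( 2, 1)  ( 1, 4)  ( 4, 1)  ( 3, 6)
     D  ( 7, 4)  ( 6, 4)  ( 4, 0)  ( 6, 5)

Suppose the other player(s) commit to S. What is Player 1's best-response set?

u_1(A vs S) = 5
u_1(B vs S) = 3
u_1(C vs S) = 3
u_1(D vs S) = 6
max payoff 6 at {D}

BR_1 = {D}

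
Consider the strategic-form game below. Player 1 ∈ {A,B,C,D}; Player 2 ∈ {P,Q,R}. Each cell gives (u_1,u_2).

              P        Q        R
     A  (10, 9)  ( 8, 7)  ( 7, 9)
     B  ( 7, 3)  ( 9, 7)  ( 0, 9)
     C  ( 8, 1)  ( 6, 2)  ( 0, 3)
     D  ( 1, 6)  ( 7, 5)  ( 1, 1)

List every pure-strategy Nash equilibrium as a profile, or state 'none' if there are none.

PSNE = {(A,P), (A,R)}

(A,P): NE
(A,Q): not NE [P1→B gives 9>8; P2→R gives 9>7]
(A,R): NE
(B,P): not NE [P1→A gives 10>7; P2→R gives 9>3]
(B,Q): not NE [P2→R gives 9>7]
(B,R): not NE [P1→A gives 7>0]
(C,P): not NE [P1→A gives 10>8; P2→R gives 3>1]
(C,Q): not NE [P1→B gives 9>6; P2→R gives 3>2]
(C,R): not NE [P1→A gives 7>0]
(D,P): not NE [P1→A gives 10>1]
(D,Q): not NE [P1→B gives 9>7; P2→P gives 6>5]
(D,R): not NE [P1→A gives 7>1; P2→P gives 6>1]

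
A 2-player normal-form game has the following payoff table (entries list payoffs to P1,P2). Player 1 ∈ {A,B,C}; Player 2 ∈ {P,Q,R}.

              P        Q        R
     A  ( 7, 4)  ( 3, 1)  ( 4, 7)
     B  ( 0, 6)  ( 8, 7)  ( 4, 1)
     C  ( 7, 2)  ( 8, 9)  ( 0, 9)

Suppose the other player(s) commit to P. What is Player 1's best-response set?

argmax u_1 = {A,C}

u_1(A vs P) = 7
u_1(B vs P) = 0
u_1(C vs P) = 7
max payoff 7 at {A,C}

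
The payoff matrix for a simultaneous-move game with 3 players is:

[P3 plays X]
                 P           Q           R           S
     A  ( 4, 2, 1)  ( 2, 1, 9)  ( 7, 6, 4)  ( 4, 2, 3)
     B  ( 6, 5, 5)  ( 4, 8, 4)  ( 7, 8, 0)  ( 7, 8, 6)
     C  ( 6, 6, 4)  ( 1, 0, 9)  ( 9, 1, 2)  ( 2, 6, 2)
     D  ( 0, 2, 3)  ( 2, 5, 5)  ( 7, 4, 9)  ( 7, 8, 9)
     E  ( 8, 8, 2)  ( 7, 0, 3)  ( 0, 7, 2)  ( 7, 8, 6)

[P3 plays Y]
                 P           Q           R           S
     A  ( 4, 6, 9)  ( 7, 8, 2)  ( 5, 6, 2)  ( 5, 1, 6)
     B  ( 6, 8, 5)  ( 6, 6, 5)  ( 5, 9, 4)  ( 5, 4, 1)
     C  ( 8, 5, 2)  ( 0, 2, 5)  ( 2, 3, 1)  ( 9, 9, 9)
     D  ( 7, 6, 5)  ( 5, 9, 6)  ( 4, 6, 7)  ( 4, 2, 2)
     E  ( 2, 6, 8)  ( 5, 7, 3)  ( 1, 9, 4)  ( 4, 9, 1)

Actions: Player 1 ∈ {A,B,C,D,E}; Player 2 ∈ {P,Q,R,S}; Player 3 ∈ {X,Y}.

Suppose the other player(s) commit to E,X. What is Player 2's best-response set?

u_2(P vs E,X) = 8
u_2(Q vs E,X) = 0
u_2(R vs E,X) = 7
u_2(S vs E,X) = 8
max payoff 8 at {P,S}

BR_2 = {P,S}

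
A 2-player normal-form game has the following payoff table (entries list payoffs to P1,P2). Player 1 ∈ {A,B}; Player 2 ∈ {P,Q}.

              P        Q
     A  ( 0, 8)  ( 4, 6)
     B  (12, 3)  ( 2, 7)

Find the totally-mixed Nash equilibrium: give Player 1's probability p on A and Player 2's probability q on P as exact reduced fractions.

P1 indiff ⇒ q·0+(1-q)·4 = q·12+(1-q)·2 ⇒ q(-12) = (1-q)(-2) ⇒ q = 1/7
P2 indiff ⇒ p·8+(1-p)·3 = p·6+(1-p)·7 ⇒ p(2) = (1-p)(4) ⇒ p = 2/3

P1 mixes 2/3 on A; P2 mixes 1/7 on P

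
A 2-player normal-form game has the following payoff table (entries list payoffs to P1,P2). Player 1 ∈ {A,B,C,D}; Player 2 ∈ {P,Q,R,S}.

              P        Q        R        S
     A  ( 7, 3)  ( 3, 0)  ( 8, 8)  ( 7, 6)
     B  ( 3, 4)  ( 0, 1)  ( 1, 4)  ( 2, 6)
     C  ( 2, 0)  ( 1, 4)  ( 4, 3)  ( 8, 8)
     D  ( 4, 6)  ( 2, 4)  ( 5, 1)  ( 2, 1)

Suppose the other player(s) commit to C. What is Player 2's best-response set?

u_2(P vs C) = 0
u_2(Q vs C) = 4
u_2(R vs C) = 3
u_2(S vs C) = 8
max payoff 8 at {S}

P2 best: {S}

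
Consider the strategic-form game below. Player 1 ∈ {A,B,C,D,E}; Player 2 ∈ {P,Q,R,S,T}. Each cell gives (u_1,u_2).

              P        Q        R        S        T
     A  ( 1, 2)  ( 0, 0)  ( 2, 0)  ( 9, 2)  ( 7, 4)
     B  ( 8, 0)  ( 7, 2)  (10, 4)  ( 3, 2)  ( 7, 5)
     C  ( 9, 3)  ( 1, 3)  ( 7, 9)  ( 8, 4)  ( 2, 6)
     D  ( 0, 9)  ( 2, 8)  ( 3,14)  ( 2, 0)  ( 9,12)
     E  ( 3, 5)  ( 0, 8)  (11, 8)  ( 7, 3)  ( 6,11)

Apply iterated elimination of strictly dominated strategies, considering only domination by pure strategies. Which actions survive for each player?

P2 drop P (T beats it: A:4>2 B:5>0 C:6>3 D:12>9 E:11>5)
P2 drop Q (T beats it: A:4>0 B:5>2 C:6>3 D:12>8 E:11>8)
P2 drop S (T beats it: A:4>2 B:5>2 C:6>4 D:12>0 E:11>3)
P1 drop A (D beats it: R:3>2 T:9>7)
P1 drop C (B beats it: R:10>7 T:7>2)
P1→{B,D,E} P2→{R,T}

Survivors P1:{B,D,E} P2:{R,T}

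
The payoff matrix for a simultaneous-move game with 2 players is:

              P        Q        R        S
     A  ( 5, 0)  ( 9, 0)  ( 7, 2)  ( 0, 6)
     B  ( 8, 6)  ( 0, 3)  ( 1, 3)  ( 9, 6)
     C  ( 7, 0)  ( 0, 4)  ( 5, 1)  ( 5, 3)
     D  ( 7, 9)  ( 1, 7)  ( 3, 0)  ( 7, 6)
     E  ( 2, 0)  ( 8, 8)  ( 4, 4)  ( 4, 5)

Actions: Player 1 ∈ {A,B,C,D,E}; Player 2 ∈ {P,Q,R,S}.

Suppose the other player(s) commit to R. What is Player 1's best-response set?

u_1(A vs R) = 7
u_1(B vs R) = 1
u_1(C vs R) = 5
u_1(D vs R) = 3
u_1(E vs R) = 4
max payoff 7 at {A}

P1 best: {A}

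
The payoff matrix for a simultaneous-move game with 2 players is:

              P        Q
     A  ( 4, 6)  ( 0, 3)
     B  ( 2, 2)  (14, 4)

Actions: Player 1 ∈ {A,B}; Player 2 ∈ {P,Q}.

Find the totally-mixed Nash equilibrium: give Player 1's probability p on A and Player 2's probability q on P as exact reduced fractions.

p=2/5, q=7/8

P1 indiff ⇒ q·4+(1-q)·0 = q·2+(1-q)·14 ⇒ q(2) = (1-q)(14) ⇒ q = 7/8
P2 indiff ⇒ p·6+(1-p)·2 = p·3+(1-p)·4 ⇒ p(3) = (1-p)(2) ⇒ p = 2/5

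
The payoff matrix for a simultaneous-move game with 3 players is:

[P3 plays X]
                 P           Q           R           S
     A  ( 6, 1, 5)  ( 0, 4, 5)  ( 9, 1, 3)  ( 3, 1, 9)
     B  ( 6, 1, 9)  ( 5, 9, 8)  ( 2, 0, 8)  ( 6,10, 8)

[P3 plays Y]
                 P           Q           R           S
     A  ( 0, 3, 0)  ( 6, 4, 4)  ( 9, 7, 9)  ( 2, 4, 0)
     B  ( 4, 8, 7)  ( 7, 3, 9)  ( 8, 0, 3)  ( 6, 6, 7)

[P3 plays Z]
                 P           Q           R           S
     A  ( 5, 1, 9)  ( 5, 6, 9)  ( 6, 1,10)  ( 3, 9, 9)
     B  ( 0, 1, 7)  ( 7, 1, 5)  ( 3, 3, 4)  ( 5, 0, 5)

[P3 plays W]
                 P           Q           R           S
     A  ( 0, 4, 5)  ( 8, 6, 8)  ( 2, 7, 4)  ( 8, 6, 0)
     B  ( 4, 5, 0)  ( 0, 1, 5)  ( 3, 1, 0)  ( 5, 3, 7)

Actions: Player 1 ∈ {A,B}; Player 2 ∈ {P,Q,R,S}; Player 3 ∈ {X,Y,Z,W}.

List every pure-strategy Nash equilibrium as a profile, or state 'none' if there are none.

Nash profiles: (B,S,X)

(A,P,X): not NE [P2→Q gives 4>1; P3→Z gives 9>5]
(A,P,Y): not NE [P1→B gives 4>0; P2→R gives 7>3; P3→Z gives 9>0]
(A,P,Z): not NE [P2→S gives 9>1]
(A,P,W): not NE [P1→B gives 4>0; P2→R gives 7>4; P3→Z gives 9>5]
(A,Q,X): not NE [P1→B gives 5>0; P3→Z gives 9>5]
(A,Q,Y): not NE [P1→B gives 7>6; P2→R gives 7>4; P3→Z gives 9>4]
(A,Q,Z): not NE [P1→B gives 7>5; P2→S gives 9>6]
(A,Q,W): not NE [P2→R gives 7>6; P3→Z gives 9>8]
(A,R,X): not NE [P2→Q gives 4>1; P3→Z gives 10>3]
(A,R,Y): not NE [P3→Z gives 10>9]
(A,R,Z): not NE [P2→S gives 9>1]
(A,R,W): not NE [P1→B gives 3>2; P3→Z gives 10>4]
(A,S,X): not NE [P1→B gives 6>3; P2→Q gives 4>1]
(A,S,Y): not NE [P1→B gives 6>2; P2→R gives 7>4; P3→Z gives 9>0]
(A,S,Z): not NE [P1→B gives 5>3]
(A,S,W): not NE [P2→R gives 7>6; P3→Z gives 9>0]
(B,P,X): not NE [P2→S gives 10>1]
(B,P,Y): not NE [P3→X gives 9>7]
(B,P,Z): not NE [P1→A gives 5>0; P2→R gives 3>1; P3→X gives 9>7]
(B,P,W): not NE [P3→X gives 9>0]
(B,Q,X): not NE [P2→S gives 10>9; P3→Y gives 9>8]
(B,Q,Y): not NE [P2→P gives 8>3]
(B,Q,Z): not NE [P2→R gives 3>1; P3→Y gives 9>5]
(B,Q,W): not NE [P1→A gives 8>0; P2→P gives 5>1; P3→Y gives 9>5]
(B,R,X): not NE [P1→A gives 9>2; P2→S gives 10>0]
(B,R,Y): not NE [P1→A gives 9>8; P2→P gives 8>0; P3→X gives 8>3]
(B,R,Z): not NE [P1→A gives 6>3; P3→X gives 8>4]
(B,R,W): not NE [P2→P gives 5>1; P3→X gives 8>0]
(B,S,X): NE
(B,S,Y): not NE [P2→P gives 8>6; P3→X gives 8>7]
(B,S,Z): not NE [P2→R gives 3>0; P3→X gives 8>5]
(B,S,W): not NE [P1→A gives 8>5; P2→P gives 5>3; P3→X gives 8>7]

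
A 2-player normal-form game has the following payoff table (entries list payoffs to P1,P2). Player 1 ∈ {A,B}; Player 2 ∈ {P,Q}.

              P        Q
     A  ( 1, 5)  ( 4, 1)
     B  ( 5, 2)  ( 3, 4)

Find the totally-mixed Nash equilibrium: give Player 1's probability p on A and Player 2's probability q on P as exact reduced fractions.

P1 mixes 1/3 on A; P2 mixes 1/5 on P

P1 indiff ⇒ q·1+(1-q)·4 = q·5+(1-q)·3 ⇒ q(-4) = (1-q)(-1) ⇒ q = 1/5
P2 indiff ⇒ p·5+(1-p)·2 = p·1+(1-p)·4 ⇒ p(4) = (1-p)(2) ⇒ p = 1/3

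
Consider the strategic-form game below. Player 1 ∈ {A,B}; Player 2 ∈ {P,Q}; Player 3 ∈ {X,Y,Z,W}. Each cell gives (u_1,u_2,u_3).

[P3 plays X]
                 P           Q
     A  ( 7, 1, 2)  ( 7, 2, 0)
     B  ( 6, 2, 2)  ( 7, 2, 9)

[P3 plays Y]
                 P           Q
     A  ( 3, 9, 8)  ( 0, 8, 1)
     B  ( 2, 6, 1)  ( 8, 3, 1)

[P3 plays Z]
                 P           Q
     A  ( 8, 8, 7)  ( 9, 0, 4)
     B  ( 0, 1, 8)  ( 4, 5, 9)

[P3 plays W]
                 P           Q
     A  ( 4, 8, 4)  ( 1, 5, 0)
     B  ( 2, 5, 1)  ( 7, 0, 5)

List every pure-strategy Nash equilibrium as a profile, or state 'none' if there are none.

Nash profiles: (A,P,Y), (B,Q,X)

(A,P,X): not NE [P2→Q gives 2>1; P3→Y gives 8>2]
(A,P,Y): NE
(A,P,Z): not NE [P3→Y gives 8>7]
(A,P,W): not NE [P3→Y gives 8>4]
(A,Q,X): not NE [P3→Z gives 4>0]
(A,Q,Y): not NE [P1→B gives 8>0; P2→P gives 9>8; P3→Z gives 4>1]
(A,Q,Z): not NE [P2→P gives 8>0]
(A,Q,W): not NE [P1→B gives 7>1; P2→P gives 8>5; P3→Z gives 4>0]
(B,P,X): not NE [P1→A gives 7>6; P3→Z gives 8>2]
(B,P,Y): not NE [P1→A gives 3>2; P3→Z gives 8>1]
(B,P,Z): not NE [P1→A gives 8>0; P2→Q gives 5>1]
(B,P,W): not NE [P1→A gives 4>2; P3→Z gives 8>1]
(B,Q,X): NE
(B,Q,Y): not NE [P2→P gives 6>3; P3→Z gives 9>1]
(B,Q,Z): not NE [P1→A gives 9>4]
(B,Q,W): not NE [P2→P gives 5>0; P3→Z gives 9>5]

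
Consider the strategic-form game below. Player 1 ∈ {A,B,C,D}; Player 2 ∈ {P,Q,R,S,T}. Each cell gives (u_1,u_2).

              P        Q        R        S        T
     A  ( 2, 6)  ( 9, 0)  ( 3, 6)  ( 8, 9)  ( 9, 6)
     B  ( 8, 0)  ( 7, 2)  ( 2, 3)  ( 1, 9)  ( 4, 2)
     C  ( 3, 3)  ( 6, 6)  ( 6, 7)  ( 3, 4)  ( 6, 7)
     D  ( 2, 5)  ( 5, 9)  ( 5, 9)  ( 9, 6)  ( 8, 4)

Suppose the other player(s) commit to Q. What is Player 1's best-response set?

u_1(A vs Q) = 9
u_1(B vs Q) = 7
u_1(C vs Q) = 6
u_1(D vs Q) = 5
max payoff 9 at {A}

BR_1 = {A}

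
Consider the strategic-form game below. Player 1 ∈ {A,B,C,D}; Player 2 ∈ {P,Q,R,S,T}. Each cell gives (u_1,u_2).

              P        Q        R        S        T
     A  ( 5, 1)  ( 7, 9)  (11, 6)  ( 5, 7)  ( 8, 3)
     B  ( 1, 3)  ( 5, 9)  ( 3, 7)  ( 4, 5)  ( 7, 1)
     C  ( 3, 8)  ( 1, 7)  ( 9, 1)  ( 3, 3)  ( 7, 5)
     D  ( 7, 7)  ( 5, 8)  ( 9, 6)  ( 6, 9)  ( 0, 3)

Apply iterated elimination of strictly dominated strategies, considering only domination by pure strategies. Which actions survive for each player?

P1 drop B (A beats it: P:5>1 Q:7>5 R:11>3 S:5>4 T:8>7)
P1 drop C (A beats it: P:5>3 Q:7>1 R:11>9 S:5>3 T:8>7)
P2 drop P (Q beats it: A:9>1 D:8>7)
P2 drop R (Q beats it: A:9>6 D:8>6)
P2 drop T (Q beats it: A:9>3 D:8>3)
P1→{A,D} P2→{Q,S}

Survivors P1:{A,D} P2:{Q,S}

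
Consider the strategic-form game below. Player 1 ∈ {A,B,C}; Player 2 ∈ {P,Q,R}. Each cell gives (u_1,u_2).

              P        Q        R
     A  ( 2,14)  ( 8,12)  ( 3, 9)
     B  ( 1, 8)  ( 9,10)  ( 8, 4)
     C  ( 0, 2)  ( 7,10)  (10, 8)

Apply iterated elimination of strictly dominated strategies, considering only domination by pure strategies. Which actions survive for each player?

Survivors P1:{A,B} P2:{P,Q}

P2 drop R (Q beats it: A:12>9 B:10>4 C:10>8)
P1 drop C (A beats it: P:2>0 Q:8>7)
P1→{A,B} P2→{P,Q}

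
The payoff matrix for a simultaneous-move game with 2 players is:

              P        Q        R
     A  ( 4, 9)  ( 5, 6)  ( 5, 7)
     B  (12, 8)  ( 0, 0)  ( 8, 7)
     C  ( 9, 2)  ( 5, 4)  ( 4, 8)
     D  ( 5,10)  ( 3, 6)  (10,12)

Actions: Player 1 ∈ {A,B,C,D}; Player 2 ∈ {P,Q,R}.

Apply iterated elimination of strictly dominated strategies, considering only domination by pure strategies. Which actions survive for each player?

Survivors P1:{B,D} P2:{P,R}

P2 drop Q (R beats it: A:7>6 B:7>0 C:8>4 D:12>6)
P1 drop A (B beats it: P:12>4 R:8>5)
P1 drop C (B beats it: P:12>9 R:8>4)
P1→{B,D} P2→{P,R}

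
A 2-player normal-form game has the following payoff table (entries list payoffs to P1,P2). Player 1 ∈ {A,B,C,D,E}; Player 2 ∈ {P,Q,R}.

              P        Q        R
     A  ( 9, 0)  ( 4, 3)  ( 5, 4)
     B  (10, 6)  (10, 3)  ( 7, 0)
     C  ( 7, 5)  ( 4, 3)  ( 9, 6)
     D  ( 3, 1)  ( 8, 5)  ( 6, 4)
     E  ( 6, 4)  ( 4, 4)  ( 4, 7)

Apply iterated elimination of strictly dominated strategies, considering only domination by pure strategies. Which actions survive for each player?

Remaining: P1:{B,C} P2:{P,R}

P1 drop A (B beats it: P:10>9 Q:10>4 R:7>5)
P1 drop D (B beats it: P:10>3 Q:10>8 R:7>6)
P1 drop E (B beats it: P:10>6 Q:10>4 R:7>4)
P2 drop Q (P beats it: B:6>3 C:5>3)
P1→{B,C} P2→{P,R}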